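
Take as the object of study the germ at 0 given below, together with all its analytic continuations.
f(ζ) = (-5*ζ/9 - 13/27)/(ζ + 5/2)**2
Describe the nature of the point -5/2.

The point is a pole of order 2.

The denominator factor ζ + 5/2 vanishes at -5/2 and appears to the power 2; the numerator there equals 49/54, nonzero, and no other factor vanishes.
Hence a pole whose order is the multiplicity, 2.


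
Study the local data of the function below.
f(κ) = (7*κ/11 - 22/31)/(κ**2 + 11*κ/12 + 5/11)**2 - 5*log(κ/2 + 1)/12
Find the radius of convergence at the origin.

Denominator factor (κ**2 + 11*κ/12 + 5/11)^2: discriminant -1549/1584, complex-conjugate roots (-11/24) + ((1/264)*sqrt(17039))*i and (-11/24) - ((1/264)*sqrt(17039))*i; poles of order 2, moduli (1/11)*sqrt(55) and (1/11)*sqrt(55).
Branch term (-5/12)*log(1 - κ/(-2)): its argument vanishes at κ = -2, a logarithmic branch point, modulus 2.
The radius of convergence is the smallest modulus among the singular points: (1/11)*sqrt(55).

The radius of convergence is (1/11)*sqrt(55).


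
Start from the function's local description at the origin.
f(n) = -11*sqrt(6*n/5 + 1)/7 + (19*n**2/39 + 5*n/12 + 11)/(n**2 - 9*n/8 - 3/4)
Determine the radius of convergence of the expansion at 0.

The radius of convergence is -9/16 + (1/16)*sqrt(273).

Denominator factor (n**2 - 9*n/8 - 3/4): discriminant 273/64, real irrational roots 9/16 + (1/16)*sqrt(273) and 9/16 - (1/16)*sqrt(273); poles of order 1, moduli 9/16 + (1/16)*sqrt(273) and -9/16 + (1/16)*sqrt(273).
Branch term (-11/7)*sqrt(1 - n/(-5/6)): its argument vanishes at n = -5/6, a square-root branch point, modulus 5/6.
The radius of convergence is the smallest modulus among the singular points: -9/16 + (1/16)*sqrt(273).


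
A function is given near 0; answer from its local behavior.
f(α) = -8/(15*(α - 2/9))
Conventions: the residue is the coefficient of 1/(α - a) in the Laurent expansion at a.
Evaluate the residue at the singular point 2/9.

The residue is -8/15.

At the order-1 pole 2/9 set g(α) = (α - (2/9))*f(α) = -8/15.
Simple pole: residue = g(a) at a = 2/9, which is -8/15.


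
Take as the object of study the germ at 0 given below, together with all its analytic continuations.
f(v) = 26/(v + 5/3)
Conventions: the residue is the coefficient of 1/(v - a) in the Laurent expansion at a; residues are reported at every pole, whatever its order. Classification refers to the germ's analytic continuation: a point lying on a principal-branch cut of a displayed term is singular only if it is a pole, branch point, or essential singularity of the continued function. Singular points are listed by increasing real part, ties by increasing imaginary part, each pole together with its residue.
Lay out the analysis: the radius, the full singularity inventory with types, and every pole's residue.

Radius of convergence at 0: 5/3.
At -5/3: a pole of order 1; residue 26.

Denominator factor (v + 5/3): pole of order 1 at -5/3, modulus 5/3.
The radius of convergence is the smallest modulus among the singular points: 5/3.
At the order-1 pole -5/3 set g(v) = (v - (-5/3))*f(v) = 26.
Simple pole: residue = g(a) at a = -5/3, which is 26.


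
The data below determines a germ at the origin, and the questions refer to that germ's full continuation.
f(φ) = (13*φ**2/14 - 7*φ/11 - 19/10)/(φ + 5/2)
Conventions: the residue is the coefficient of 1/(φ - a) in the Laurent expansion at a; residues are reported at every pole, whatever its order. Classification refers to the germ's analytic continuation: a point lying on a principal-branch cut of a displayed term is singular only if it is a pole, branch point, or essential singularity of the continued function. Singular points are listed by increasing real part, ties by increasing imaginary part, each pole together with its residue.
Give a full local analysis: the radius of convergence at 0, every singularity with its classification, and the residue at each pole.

Denominator factor (φ + 5/2): pole of order 1 at -5/2, modulus 5/2.
The radius of convergence is the smallest modulus among the singular points: 5/2.
At the order-1 pole -5/2 set g(φ) = (φ - (-5/2))*f(φ) = 13*φ**2/14 - 7*φ/11 - 19/10.
Simple pole: residue = g(a) at a = -5/2, which is 16923/3080.

Radius of convergence at 0: 5/2.
At -5/2: a pole of order 1; residue 16923/3080.


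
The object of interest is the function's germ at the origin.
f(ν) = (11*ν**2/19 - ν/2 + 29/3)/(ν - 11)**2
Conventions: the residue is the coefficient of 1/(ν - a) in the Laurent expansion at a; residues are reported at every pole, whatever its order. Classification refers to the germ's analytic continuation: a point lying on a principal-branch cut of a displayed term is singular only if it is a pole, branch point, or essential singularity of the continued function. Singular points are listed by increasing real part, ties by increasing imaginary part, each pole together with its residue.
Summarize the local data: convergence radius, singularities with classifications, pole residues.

Denominator factor (ν - 11)^2: pole of order 2 at 11, modulus 11.
The radius of convergence is the smallest modulus among the singular points: 11.
At the order-2 pole 11 set g(ν) = (ν - (11))^2*f(ν) = 11*ν**2/19 - ν/2 + 29/3.
Order-2 pole: residue = g'(a); g'(11) = 465/38, so the residue is 465/38.

Radius of convergence at 0: 11.
At 11: a pole of order 2; residue 465/38.


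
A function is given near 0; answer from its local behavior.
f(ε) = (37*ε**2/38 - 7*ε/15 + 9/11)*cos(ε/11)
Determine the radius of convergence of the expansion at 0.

The factor cos(ε/11) is entire and contributes no finite singular point.
The polynomial part has no poles.
No finite singular points: the Taylor series at 0 converges everywhere.

The radius of convergence is infinite.


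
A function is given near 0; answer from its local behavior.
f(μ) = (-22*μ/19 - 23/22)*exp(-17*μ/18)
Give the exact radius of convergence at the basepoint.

The factor exp(-17*μ/18) is entire and contributes no finite singular point.
The polynomial part has no poles.
No finite singular points: the Taylor series at 0 converges everywhere.

The radius of convergence is infinite.


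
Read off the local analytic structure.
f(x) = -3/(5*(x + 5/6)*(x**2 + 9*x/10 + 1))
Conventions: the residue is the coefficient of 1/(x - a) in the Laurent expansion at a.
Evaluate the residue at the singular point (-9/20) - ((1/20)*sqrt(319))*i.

The residue is (27/85) - ((207/27115)*sqrt(319))*i.

The factor x**2 + 9*x/10 + 1 splits as (x - a)(x - a') with a = (-9/20) - ((1/20)*sqrt(319))*i, a' = (-9/20) + ((1/20)*sqrt(319))*i. At the order-1 pole a set g(x) = (x - a)*f(x) = [-3/(5*(x + 5/6))] / (x - a').
Simple pole: residue = g(a) at a = (-9/20) - ((1/20)*sqrt(319))*i, which is (27/85) - ((207/27115)*sqrt(319))*i.


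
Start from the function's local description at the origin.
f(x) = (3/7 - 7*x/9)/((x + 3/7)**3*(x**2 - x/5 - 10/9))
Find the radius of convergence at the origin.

The radius of convergence is 3/7.

Denominator factor (x + 3/7)^3: pole of order 3 at -3/7, modulus 3/7.
Denominator factor (x**2 - x/5 - 10/9): discriminant 1009/225, real irrational roots 1/10 + (1/30)*sqrt(1009) and 1/10 - (1/30)*sqrt(1009); poles of order 1, moduli 1/10 + (1/30)*sqrt(1009) and -1/10 + (1/30)*sqrt(1009).
The radius of convergence is the smallest modulus among the singular points: 3/7.


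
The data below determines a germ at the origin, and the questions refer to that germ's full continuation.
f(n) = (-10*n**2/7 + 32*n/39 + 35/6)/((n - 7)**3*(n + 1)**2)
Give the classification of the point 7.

The denominator factor n - 7 vanishes at 7 and appears to the power 3; the numerator there equals -1519/26, nonzero, and no other factor vanishes.
Hence a pole whose order is the multiplicity, 3.

The point is a pole of order 3.


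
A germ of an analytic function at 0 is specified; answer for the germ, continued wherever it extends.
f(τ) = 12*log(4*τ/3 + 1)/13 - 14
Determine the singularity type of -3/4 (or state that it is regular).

The point is a logarithmic branch point.

The term (12/13)*log(1 - τ/(-3/4)) has argument 1 - -3/4/(-3/4) = 0 at -3/4: a logarithmic (infinitely-sheeted) branch point; the remaining terms are analytic or single-valued there.


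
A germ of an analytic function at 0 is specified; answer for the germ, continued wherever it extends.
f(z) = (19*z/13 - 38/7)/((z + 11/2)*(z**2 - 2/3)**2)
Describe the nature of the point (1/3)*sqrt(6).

The denominator factor z**2 - 2/3 vanishes at (1/3)*sqrt(6) and appears to the power 2; the numerator there equals -38/7 + (19/39)*sqrt(6), nonzero, and no other factor vanishes.
Hence a pole whose order is the multiplicity, 2.

The point is a pole of order 2.


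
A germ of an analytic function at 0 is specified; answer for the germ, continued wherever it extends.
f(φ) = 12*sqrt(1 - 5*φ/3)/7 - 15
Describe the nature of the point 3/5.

The term (12/7)*sqrt(1 - φ/(3/5)) has argument 1 - 3/5/(3/5) = 0 at 3/5: a square-root (algebraic, two-sheeted) branch point; the remaining terms are analytic or single-valued there.

The point is an algebraic (square-root) branch point.


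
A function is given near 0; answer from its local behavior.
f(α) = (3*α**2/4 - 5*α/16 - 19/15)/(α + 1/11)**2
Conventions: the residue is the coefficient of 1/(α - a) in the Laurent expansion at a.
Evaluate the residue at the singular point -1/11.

The residue is -79/176.

At the order-2 pole -1/11 set g(α) = (α - (-1/11))^2*f(α) = 3*α**2/4 - 5*α/16 - 19/15.
Order-2 pole: residue = g'(a); g'(-1/11) = -79/176, so the residue is -79/176.


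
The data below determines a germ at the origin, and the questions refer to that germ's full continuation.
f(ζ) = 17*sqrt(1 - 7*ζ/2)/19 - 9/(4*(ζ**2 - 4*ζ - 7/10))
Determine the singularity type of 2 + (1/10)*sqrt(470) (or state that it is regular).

The denominator factor ζ**2 - 4*ζ - 7/10 vanishes at 2 + (1/10)*sqrt(470) and appears to the power 1; the numerator there equals -9/4, nonzero, and no other factor vanishes.
The branch terms are analytic at this point.
Hence a pole whose order is the multiplicity, 1.

The point is a pole of order 1.


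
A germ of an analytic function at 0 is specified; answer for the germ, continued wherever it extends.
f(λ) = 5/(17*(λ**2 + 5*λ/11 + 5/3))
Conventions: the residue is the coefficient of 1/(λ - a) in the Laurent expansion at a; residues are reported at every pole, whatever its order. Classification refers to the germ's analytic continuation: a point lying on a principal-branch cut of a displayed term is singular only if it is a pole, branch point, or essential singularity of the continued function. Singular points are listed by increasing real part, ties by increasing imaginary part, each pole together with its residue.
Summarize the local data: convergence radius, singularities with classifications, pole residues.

Radius of convergence at 0: (1/3)*sqrt(15).
At (-5/22) - ((1/66)*sqrt(7035))*i: a pole of order 1; residue ((11/7973)*sqrt(7035))*i.
At (-5/22) + ((1/66)*sqrt(7035))*i: a pole of order 1; residue -((11/7973)*sqrt(7035))*i.

Denominator factor (λ**2 + 5*λ/11 + 5/3): discriminant -2345/363, complex-conjugate roots (-5/22) + ((1/66)*sqrt(7035))*i and (-5/22) - ((1/66)*sqrt(7035))*i; poles of order 1, moduli (1/3)*sqrt(15) and (1/3)*sqrt(15).
The radius of convergence is the smallest modulus among the singular points: (1/3)*sqrt(15).
The factor λ**2 + 5*λ/11 + 5/3 splits as (λ - a)(λ - a') with a = (-5/22) - ((1/66)*sqrt(7035))*i, a' = (-5/22) + ((1/66)*sqrt(7035))*i. At the order-1 pole a set g(λ) = (λ - a)*f(λ) = [5/17] / (λ - a').
Simple pole: residue = g(a) at a = (-5/22) - ((1/66)*sqrt(7035))*i, which is ((11/7973)*sqrt(7035))*i.
The factor λ**2 + 5*λ/11 + 5/3 splits as (λ - a)(λ - a') with a = (-5/22) + ((1/66)*sqrt(7035))*i, a' = (-5/22) - ((1/66)*sqrt(7035))*i. At the order-1 pole a set g(λ) = (λ - a)*f(λ) = [5/17] / (λ - a').
Simple pole: residue = g(a) at a = (-5/22) + ((1/66)*sqrt(7035))*i, which is -((11/7973)*sqrt(7035))*i.
List the singular points by increasing real part (a conjugate pair: the negative imaginary part first).


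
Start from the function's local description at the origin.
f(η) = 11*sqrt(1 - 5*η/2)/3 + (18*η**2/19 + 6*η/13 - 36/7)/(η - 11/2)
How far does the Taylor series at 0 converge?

Denominator factor (η - 11/2): pole of order 1 at 11/2, modulus 11/2.
Branch term (11/3)*sqrt(1 - η/(2/5)): its argument vanishes at η = 2/5, a square-root branch point, modulus 2/5.
The radius of convergence is the smallest modulus among the singular points: 2/5.

The radius of convergence is 2/5.


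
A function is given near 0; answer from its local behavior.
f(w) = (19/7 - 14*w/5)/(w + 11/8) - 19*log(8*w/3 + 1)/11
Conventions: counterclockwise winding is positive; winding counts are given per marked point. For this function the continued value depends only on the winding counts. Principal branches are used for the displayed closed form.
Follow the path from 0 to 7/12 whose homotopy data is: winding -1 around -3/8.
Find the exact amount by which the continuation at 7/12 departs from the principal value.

Continued minus principal equals (38/11)*pi*i.

The rational part is single-valued and drops out of the difference; each branch term changes only by its own monodromy.
(-19/11)*log(1 - w/(-3/8)): each positive loop around -3/8 adds 2*pi*i to the log, so winding -1 contributes (-19/11)*(-1)*2*pi*i = (38/11)*pi*i.
Summing the contributions at w = 7/12 gives (38/11)*pi*i.


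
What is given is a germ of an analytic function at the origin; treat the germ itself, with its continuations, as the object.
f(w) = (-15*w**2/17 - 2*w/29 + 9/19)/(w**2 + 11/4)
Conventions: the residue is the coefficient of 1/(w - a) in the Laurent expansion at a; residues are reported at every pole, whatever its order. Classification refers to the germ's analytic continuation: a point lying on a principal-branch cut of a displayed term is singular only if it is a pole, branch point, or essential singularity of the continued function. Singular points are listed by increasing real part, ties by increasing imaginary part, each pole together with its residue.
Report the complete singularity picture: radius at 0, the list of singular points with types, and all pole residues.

Denominator factor (w**2 + 11/4): discriminant -11, complex-conjugate roots ((1/2)*sqrt(11))*i and -((1/2)*sqrt(11))*i; poles of order 1, moduli (1/2)*sqrt(11) and (1/2)*sqrt(11).
The radius of convergence is the smallest modulus among the singular points: (1/2)*sqrt(11).
The factor w**2 + 11/4 splits as (w - a)(w - a') with a = -((1/2)*sqrt(11))*i, a' = ((1/2)*sqrt(11))*i. At the order-1 pole a set g(w) = (w - a)*f(w) = [-15*w**2/17 - 2*w/29 + 9/19] / (w - a').
Simple pole: residue = g(a) at a = -((1/2)*sqrt(11))*i, which is (-1/29) + ((3747/14212)*sqrt(11))*i.
The factor w**2 + 11/4 splits as (w - a)(w - a') with a = ((1/2)*sqrt(11))*i, a' = -((1/2)*sqrt(11))*i. At the order-1 pole a set g(w) = (w - a)*f(w) = [-15*w**2/17 - 2*w/29 + 9/19] / (w - a').
Simple pole: residue = g(a) at a = ((1/2)*sqrt(11))*i, which is (-1/29) - ((3747/14212)*sqrt(11))*i.
List the singular points by increasing real part (a conjugate pair: the negative imaginary part first).

Radius of convergence at 0: (1/2)*sqrt(11).
At -((1/2)*sqrt(11))*i: a pole of order 1; residue (-1/29) + ((3747/14212)*sqrt(11))*i.
At ((1/2)*sqrt(11))*i: a pole of order 1; residue (-1/29) - ((3747/14212)*sqrt(11))*i.


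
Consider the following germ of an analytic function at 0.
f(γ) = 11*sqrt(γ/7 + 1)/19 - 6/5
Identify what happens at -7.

The point is an algebraic (square-root) branch point.

The term (11/19)*sqrt(1 - γ/(-7)) has argument 1 - -7/(-7) = 0 at -7: a square-root (algebraic, two-sheeted) branch point; the remaining terms are analytic or single-valued there.


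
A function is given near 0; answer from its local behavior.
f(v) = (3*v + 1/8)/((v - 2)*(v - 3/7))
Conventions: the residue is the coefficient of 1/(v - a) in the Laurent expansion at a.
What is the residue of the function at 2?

The residue is 343/88.

At the order-1 pole 2 set g(v) = (v - (2))*f(v) = (3*v + 1/8)/(v - 3/7).
Simple pole: residue = g(a) at a = 2, which is 343/88.


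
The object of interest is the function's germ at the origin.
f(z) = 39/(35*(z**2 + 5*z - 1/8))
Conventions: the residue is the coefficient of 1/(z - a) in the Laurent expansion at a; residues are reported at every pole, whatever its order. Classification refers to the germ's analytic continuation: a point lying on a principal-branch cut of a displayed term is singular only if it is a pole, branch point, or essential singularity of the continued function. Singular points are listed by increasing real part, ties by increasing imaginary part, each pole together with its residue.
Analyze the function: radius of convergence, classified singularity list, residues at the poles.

Radius of convergence at 0: -5/2 + (1/4)*sqrt(102).
At -5/2 - (1/4)*sqrt(102): a pole of order 1; residue -(13/595)*sqrt(102).
At -5/2 + (1/4)*sqrt(102): a pole of order 1; residue (13/595)*sqrt(102).

Denominator factor (z**2 + 5*z - 1/8): discriminant 51/2, real irrational roots -5/2 + (1/4)*sqrt(102) and -5/2 - (1/4)*sqrt(102); poles of order 1, moduli -5/2 + (1/4)*sqrt(102) and 5/2 + (1/4)*sqrt(102).
The radius of convergence is the smallest modulus among the singular points: -5/2 + (1/4)*sqrt(102).
The factor z**2 + 5*z - 1/8 splits as (z - a)(z - a') with a = -5/2 - (1/4)*sqrt(102), a' = -5/2 + (1/4)*sqrt(102). At the order-1 pole a set g(z) = (z - a)*f(z) = [39/35] / (z - a').
Simple pole: residue = g(a) at a = -5/2 - (1/4)*sqrt(102), which is -(13/595)*sqrt(102).
The factor z**2 + 5*z - 1/8 splits as (z - a)(z - a') with a = -5/2 + (1/4)*sqrt(102), a' = -5/2 - (1/4)*sqrt(102). At the order-1 pole a set g(z) = (z - a)*f(z) = [39/35] / (z - a').
Simple pole: residue = g(a) at a = -5/2 + (1/4)*sqrt(102), which is (13/595)*sqrt(102).
List the singular points by increasing real part (a conjugate pair: the negative imaginary part first).


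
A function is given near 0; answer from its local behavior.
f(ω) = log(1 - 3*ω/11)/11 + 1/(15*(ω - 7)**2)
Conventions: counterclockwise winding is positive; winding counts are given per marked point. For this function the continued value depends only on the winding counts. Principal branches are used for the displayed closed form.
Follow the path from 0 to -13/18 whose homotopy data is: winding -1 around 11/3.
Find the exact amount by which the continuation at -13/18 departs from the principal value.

Continued minus principal equals -(2/11)*pi*i.

The rational part is single-valued and drops out of the difference; each branch term changes only by its own monodromy.
(1/11)*log(1 - ω/(11/3)): each positive loop around 11/3 adds 2*pi*i to the log, so winding -1 contributes (1/11)*(-1)*2*pi*i = -(2/11)*pi*i.
Summing the contributions at ω = -13/18 gives -(2/11)*pi*i.


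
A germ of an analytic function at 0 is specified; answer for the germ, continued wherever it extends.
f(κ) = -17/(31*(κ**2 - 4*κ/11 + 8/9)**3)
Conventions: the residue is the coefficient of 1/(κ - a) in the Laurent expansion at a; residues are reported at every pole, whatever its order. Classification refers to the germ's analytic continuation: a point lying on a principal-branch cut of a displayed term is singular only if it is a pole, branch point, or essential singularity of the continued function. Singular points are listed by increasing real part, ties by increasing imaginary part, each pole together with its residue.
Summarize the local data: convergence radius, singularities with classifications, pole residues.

Radius of convergence at 0: (2/3)*sqrt(2).
At (2/11) - ((2/33)*sqrt(233))*i: a pole of order 3; residue -((1995905043/200770276864)*sqrt(233))*i.
At (2/11) + ((2/33)*sqrt(233))*i: a pole of order 3; residue ((1995905043/200770276864)*sqrt(233))*i.


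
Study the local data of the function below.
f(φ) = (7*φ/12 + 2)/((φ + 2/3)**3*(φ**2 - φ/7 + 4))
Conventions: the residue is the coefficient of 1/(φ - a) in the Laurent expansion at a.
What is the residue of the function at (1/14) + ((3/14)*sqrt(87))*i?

The factor φ**2 - φ/7 + 4 splits as (φ - a)(φ - a') with a = (1/14) + ((3/14)*sqrt(87))*i, a' = (1/14) - ((3/14)*sqrt(87))*i. At the order-1 pole a set g(φ) = (φ - a)*f(φ) = [(7*φ/12 + 2)/(φ + 2/3)**3] / (φ - a').
Simple pole: residue = g(a) at a = (1/14) + ((3/14)*sqrt(87))*i, which is (-26523/46787312) + ((8845081/1356832048)*sqrt(87))*i.

The residue is (-26523/46787312) + ((8845081/1356832048)*sqrt(87))*i.


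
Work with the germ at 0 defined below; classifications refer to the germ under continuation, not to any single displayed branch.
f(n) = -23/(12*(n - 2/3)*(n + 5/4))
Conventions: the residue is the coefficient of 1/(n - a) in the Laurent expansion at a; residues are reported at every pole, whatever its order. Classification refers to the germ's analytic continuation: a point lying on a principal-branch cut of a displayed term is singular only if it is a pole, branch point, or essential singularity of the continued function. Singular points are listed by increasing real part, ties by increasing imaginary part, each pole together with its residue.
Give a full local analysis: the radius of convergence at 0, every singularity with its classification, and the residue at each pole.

Denominator factor (n - 2/3): pole of order 1 at 2/3, modulus 2/3.
Denominator factor (n + 5/4): pole of order 1 at -5/4, modulus 5/4.
The radius of convergence is the smallest modulus among the singular points: 2/3.
At the order-1 pole -5/4 set g(n) = (n - (-5/4))*f(n) = -23/(12*(n - 2/3)).
Simple pole: residue = g(a) at a = -5/4, which is 1.
At the order-1 pole 2/3 set g(n) = (n - (2/3))*f(n) = -23/(12*(n + 5/4)).
Simple pole: residue = g(a) at a = 2/3, which is -1.
List the singular points by increasing real part (a conjugate pair: the negative imaginary part first).

Radius of convergence at 0: 2/3.
At -5/4: a pole of order 1; residue 1.
At 2/3: a pole of order 1; residue -1.


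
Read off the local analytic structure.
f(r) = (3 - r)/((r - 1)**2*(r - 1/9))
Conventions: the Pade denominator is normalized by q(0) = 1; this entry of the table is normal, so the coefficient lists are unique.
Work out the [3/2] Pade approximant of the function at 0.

The Pade approximant has numerator coefficients [-27, -245232/20731, -160056/20731, -75816/20731]; denominator coefficients [1, -212048/20731, 229225/20731].

Taylor coefficients needed (expand at 0): a_0 = -27, a_1 = -288, a_2 = -2655, a_3 = -23976, a_4 = -215883, a_5 = -1943064.
Write the denominator as Q(r) = 1 + q1*r + q2*r^2. Requiring Q*f - P = O(r^6) with deg P <= 3 kills the coefficients of r^4..r^5 in Q*f:
  r^4: a_4 + q1*a_3 + q2*a_2 = 0, i.e. -215883 + (-23976)*q1 + (-2655)*q2 = 0.
  r^5: a_5 + q1*a_4 + q2*a_3 = 0, i.e. -1943064 + (-215883)*q1 + (-23976)*q2 = 0.
Solving this linear system: q1 = -212048/20731, q2 = 229225/20731.
The numerator is Q*f truncated at degree 3: P0 = a_0 = -27; P1 = a_1 + q1*a_0 = -245232/20731; P2 = a_2 + q1*a_1 + q2*a_0 = -160056/20731; P3 = a_3 + q1*a_2 + q2*a_1 = -75816/20731.


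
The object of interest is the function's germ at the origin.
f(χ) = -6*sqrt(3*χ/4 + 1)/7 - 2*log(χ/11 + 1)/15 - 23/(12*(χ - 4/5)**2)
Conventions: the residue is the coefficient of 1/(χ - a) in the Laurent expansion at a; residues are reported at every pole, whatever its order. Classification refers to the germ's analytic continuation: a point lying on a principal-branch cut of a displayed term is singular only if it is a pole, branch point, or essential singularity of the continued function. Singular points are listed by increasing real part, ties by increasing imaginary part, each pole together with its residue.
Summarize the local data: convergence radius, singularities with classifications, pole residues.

Radius of convergence at 0: 4/5.
At -11: a logarithmic branch point.
At -4/3: an algebraic (square-root) branch point.
At 4/5: a pole of order 2; residue 0.

Denominator factor (χ - 4/5)^2: pole of order 2 at 4/5, modulus 4/5.
Branch term (-6/7)*sqrt(1 - χ/(-4/3)): its argument vanishes at χ = -4/3, a square-root branch point, modulus 4/3.
Branch term (-2/15)*log(1 - χ/(-11)): its argument vanishes at χ = -11, a logarithmic branch point, modulus 11.
The radius of convergence is the smallest modulus among the singular points: 4/5.
The branch terms are analytic at 4/5 and contribute nothing to the residue; only the rational part matters.
At the order-2 pole 4/5 set g(χ) = (χ - (4/5))^2*(rational part) = -23/12.
Order-2 pole: residue = g'(a); g'(4/5) = 0, so the residue is 0.
List the singular points by increasing real part (a conjugate pair: the negative imaginary part first).


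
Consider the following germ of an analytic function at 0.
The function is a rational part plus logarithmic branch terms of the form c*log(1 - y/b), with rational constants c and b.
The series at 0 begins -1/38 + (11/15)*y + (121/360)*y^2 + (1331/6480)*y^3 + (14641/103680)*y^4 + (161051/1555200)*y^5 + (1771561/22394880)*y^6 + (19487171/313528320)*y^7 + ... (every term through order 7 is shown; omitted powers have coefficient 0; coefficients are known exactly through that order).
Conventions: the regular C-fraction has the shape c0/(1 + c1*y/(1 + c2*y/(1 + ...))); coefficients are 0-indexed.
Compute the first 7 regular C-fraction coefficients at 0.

The regular C-fraction coefficients are [-1/38, 418/15, -1133/40, -55/22248, -5071/11124, -1133/9220, -18557/55320].

Taylor coefficients (read off): a_0 = -1/38, a_1 = 11/15, a_2 = 121/360, a_3 = 1331/6480, a_4 = 14641/103680, a_5 = 161051/1555200, a_6 = 1771561/22394880.
c0 = a_0 = -1/38. Peel one level at a time: if S = 1 + c*y/S' with S'(0) = 1, then c is the y-coefficient of S and S' = c*y/(S - 1).
S_1 = c0/f = 1 + (418/15)*y + (236797/300)*y^2 + ...; c1 = 418/15.
S_2 = c1*y/(S_1 - 1) = 1 + (-1133/40)*y + (-121/1728)*y^2 + ...; c2 = -1133/40.
S_3 = c2*y/(S_2 - 1) = 1 + (-55/22248)*y + (-278905/247486752)*y^2 + ...; c3 = -55/22248.
S_4 = c3*y/(S_3 - 1) = 1 + (-5071/11124)*y + (-121/2160)*y^2 + ...; c4 = -5071/11124.
S_5 = c4*y/(S_4 - 1) = 1 + (-1133/9220)*y + (-21025081/510050400)*y^2 + ...; c5 = -1133/9220.
S_6 = c5*y/(S_5 - 1) = 1 + (-18557/55320)*y + ...; c6 = -18557/55320.


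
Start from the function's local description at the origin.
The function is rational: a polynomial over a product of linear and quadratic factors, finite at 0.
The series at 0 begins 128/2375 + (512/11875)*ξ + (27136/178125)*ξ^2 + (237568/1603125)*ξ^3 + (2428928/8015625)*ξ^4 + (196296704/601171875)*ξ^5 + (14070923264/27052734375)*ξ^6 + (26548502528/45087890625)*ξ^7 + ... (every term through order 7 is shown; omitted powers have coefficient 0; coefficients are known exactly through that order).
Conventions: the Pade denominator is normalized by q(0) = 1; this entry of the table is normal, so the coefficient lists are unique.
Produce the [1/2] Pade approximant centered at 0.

The Pade approximant has numerator coefficients [128/2375, 7168/230625]; denominator coefficients [1, -412/1845, -24428/9225].

Taylor coefficients needed (read off): a_0 = 128/2375, a_1 = 512/11875, a_2 = 27136/178125, a_3 = 237568/1603125.
Write the denominator as Q(ξ) = 1 + q1*ξ + q2*ξ^2. Requiring Q*f - P = O(ξ^4) with deg P <= 1 kills the coefficients of ξ^2..ξ^3 in Q*f:
  ξ^2: a_2 + q1*a_1 + q2*a_0 = 0, i.e. 27136/178125 + (512/11875)*q1 + (128/2375)*q2 = 0.
  ξ^3: a_3 + q1*a_2 + q2*a_1 = 0, i.e. 237568/1603125 + (27136/178125)*q1 + (512/11875)*q2 = 0.
Solving this linear system: q1 = -412/1845, q2 = -24428/9225.
The numerator is Q*f truncated at degree 1: P0 = a_0 = 128/2375; P1 = a_1 + q1*a_0 = 7168/230625.


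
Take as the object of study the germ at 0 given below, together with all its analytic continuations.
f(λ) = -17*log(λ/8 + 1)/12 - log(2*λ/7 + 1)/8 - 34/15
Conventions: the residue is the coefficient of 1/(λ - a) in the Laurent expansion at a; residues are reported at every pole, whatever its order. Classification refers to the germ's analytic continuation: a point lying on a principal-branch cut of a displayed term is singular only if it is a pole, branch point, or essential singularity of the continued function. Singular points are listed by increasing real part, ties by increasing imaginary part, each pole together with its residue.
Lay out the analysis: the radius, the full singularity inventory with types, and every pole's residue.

Radius of convergence at 0: 7/2.
At -8: a logarithmic branch point.
At -7/2: a logarithmic branch point.

Branch term (-17/12)*log(1 - λ/(-8)): its argument vanishes at λ = -8, a logarithmic branch point, modulus 8.
Branch term (-1/8)*log(1 - λ/(-7/2)): its argument vanishes at λ = -7/2, a logarithmic branch point, modulus 7/2.
The radius of convergence is the smallest modulus among the singular points: 7/2.
List the singular points by increasing real part (a conjugate pair: the negative imaginary part first).


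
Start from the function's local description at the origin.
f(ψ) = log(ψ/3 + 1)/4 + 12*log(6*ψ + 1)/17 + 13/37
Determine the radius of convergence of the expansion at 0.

The radius of convergence is 1/6.

Branch term (12/17)*log(1 - ψ/(-1/6)): its argument vanishes at ψ = -1/6, a logarithmic branch point, modulus 1/6.
Branch term (1/4)*log(1 - ψ/(-3)): its argument vanishes at ψ = -3, a logarithmic branch point, modulus 3.
The radius of convergence is the smallest modulus among the singular points: 1/6.


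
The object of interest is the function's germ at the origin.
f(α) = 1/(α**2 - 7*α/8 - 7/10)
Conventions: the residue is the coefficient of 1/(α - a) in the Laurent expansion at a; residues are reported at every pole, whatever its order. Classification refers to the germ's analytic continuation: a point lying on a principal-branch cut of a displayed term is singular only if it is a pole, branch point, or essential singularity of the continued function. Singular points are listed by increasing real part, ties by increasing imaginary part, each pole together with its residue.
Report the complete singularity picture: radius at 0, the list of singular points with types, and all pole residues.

Radius of convergence at 0: -7/16 + (1/80)*sqrt(5705).
At 7/16 - (1/80)*sqrt(5705): a pole of order 1; residue -(8/1141)*sqrt(5705).
At 7/16 + (1/80)*sqrt(5705): a pole of order 1; residue (8/1141)*sqrt(5705).

Denominator factor (α**2 - 7*α/8 - 7/10): discriminant 1141/320, real irrational roots 7/16 + (1/80)*sqrt(5705) and 7/16 - (1/80)*sqrt(5705); poles of order 1, moduli 7/16 + (1/80)*sqrt(5705) and -7/16 + (1/80)*sqrt(5705).
The radius of convergence is the smallest modulus among the singular points: -7/16 + (1/80)*sqrt(5705).
The factor α**2 - 7*α/8 - 7/10 splits as (α - a)(α - a') with a = 7/16 - (1/80)*sqrt(5705), a' = 7/16 + (1/80)*sqrt(5705). At the order-1 pole a set g(α) = (α - a)*f(α) = [1] / (α - a').
Simple pole: residue = g(a) at a = 7/16 - (1/80)*sqrt(5705), which is -(8/1141)*sqrt(5705).
The factor α**2 - 7*α/8 - 7/10 splits as (α - a)(α - a') with a = 7/16 + (1/80)*sqrt(5705), a' = 7/16 - (1/80)*sqrt(5705). At the order-1 pole a set g(α) = (α - a)*f(α) = [1] / (α - a').
Simple pole: residue = g(a) at a = 7/16 + (1/80)*sqrt(5705), which is (8/1141)*sqrt(5705).
List the singular points by increasing real part (a conjugate pair: the negative imaginary part first).


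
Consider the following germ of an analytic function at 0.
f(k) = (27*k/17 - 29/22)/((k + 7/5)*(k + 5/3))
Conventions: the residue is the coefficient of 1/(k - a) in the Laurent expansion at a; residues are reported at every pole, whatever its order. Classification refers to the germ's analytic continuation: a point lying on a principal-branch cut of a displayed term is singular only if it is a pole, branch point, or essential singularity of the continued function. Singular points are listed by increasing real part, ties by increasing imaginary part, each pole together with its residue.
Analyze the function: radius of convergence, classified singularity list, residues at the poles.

Denominator factor (k + 5/3): pole of order 1 at -5/3, modulus 5/3.
Denominator factor (k + 7/5): pole of order 1 at -7/5, modulus 7/5.
The radius of convergence is the smallest modulus among the singular points: 7/5.
At the order-1 pole -5/3 set g(k) = (k - (-5/3))*f(k) = (27*k/17 - 29/22)/(k + 7/5).
Simple pole: residue = g(a) at a = -5/3, which is 22245/1496.
At the order-1 pole -7/5 set g(k) = (k - (-7/5))*f(k) = (27*k/17 - 29/22)/(k + 5/3).
Simple pole: residue = g(a) at a = -7/5, which is -19869/1496.
List the singular points by increasing real part (a conjugate pair: the negative imaginary part first).

Radius of convergence at 0: 7/5.
At -5/3: a pole of order 1; residue 22245/1496.
At -7/5: a pole of order 1; residue -19869/1496.


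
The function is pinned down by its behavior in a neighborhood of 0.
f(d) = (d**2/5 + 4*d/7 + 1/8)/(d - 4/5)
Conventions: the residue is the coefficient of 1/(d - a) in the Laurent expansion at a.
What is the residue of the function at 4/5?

At the order-1 pole 4/5 set g(d) = (d - (4/5))*f(d) = d**2/5 + 4*d/7 + 1/8.
Simple pole: residue = g(a) at a = 4/5, which is 4971/7000.

The residue is 4971/7000.


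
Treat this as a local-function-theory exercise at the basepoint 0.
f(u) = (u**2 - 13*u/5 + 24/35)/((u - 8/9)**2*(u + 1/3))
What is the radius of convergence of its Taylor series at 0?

Denominator factor (u + 1/3): pole of order 1 at -1/3, modulus 1/3.
Denominator factor (u - 8/9)^2: pole of order 2 at 8/9, modulus 8/9.
The radius of convergence is the smallest modulus among the singular points: 1/3.

The radius of convergence is 1/3.


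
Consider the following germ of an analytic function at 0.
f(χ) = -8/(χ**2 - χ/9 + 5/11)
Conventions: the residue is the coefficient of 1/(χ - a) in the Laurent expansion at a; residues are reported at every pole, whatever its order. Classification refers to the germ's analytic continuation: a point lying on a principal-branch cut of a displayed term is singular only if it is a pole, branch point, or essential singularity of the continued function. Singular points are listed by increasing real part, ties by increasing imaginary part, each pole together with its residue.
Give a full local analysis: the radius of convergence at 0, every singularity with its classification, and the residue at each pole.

Denominator factor (χ**2 - χ/9 + 5/11): discriminant -1609/891, complex-conjugate roots (1/18) + ((1/198)*sqrt(17699))*i and (1/18) - ((1/198)*sqrt(17699))*i; poles of order 1, moduli (1/11)*sqrt(55) and (1/11)*sqrt(55).
The radius of convergence is the smallest modulus among the singular points: (1/11)*sqrt(55).
The factor χ**2 - χ/9 + 5/11 splits as (χ - a)(χ - a') with a = (1/18) - ((1/198)*sqrt(17699))*i, a' = (1/18) + ((1/198)*sqrt(17699))*i. At the order-1 pole a set g(χ) = (χ - a)*f(χ) = [-8] / (χ - a').
Simple pole: residue = g(a) at a = (1/18) - ((1/198)*sqrt(17699))*i, which is -((72/1609)*sqrt(17699))*i.
The factor χ**2 - χ/9 + 5/11 splits as (χ - a)(χ - a') with a = (1/18) + ((1/198)*sqrt(17699))*i, a' = (1/18) - ((1/198)*sqrt(17699))*i. At the order-1 pole a set g(χ) = (χ - a)*f(χ) = [-8] / (χ - a').
Simple pole: residue = g(a) at a = (1/18) + ((1/198)*sqrt(17699))*i, which is ((72/1609)*sqrt(17699))*i.
List the singular points by increasing real part (a conjugate pair: the negative imaginary part first).

Radius of convergence at 0: (1/11)*sqrt(55).
At (1/18) - ((1/198)*sqrt(17699))*i: a pole of order 1; residue -((72/1609)*sqrt(17699))*i.
At (1/18) + ((1/198)*sqrt(17699))*i: a pole of order 1; residue ((72/1609)*sqrt(17699))*i.


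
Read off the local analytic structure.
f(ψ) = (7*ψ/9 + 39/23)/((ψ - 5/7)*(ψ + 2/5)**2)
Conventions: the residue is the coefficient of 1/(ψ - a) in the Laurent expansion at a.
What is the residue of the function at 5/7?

At the order-1 pole 5/7 set g(ψ) = (ψ - (5/7))*f(ψ) = (7*ψ/9 + 39/23)/(ψ + 2/5)**2.
Simple pole: residue = g(a) at a = 5/7, which is 570850/314847.

The residue is 570850/314847.


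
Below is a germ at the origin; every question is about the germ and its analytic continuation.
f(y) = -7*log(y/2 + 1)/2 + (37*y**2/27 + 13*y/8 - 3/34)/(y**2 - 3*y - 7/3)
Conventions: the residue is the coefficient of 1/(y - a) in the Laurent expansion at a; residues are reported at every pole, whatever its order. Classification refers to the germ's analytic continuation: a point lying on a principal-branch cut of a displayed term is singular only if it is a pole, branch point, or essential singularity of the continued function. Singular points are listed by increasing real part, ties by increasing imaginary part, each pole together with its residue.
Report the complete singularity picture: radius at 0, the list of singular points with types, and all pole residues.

Radius of convergence at 0: -3/2 + (1/6)*sqrt(165).
At -2: a logarithmic branch point.
At 3/2 - (1/6)*sqrt(165): a pole of order 1; residue 413/144 - (23461/110160)*sqrt(165).
At 3/2 + (1/6)*sqrt(165): a pole of order 1; residue 413/144 + (23461/110160)*sqrt(165).


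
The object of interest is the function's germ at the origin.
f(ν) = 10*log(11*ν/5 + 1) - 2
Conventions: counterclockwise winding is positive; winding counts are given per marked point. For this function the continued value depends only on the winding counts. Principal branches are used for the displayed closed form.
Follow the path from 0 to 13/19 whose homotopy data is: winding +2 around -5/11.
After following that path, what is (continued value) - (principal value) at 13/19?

Continued minus principal equals (40)*pi*i.

The rational part is single-valued and drops out of the difference; each branch term changes only by its own monodromy.
(10)*log(1 - ν/(-5/11)): each positive loop around -5/11 adds 2*pi*i to the log, so winding +2 contributes (10)*(2)*2*pi*i = (40)*pi*i.
Summing the contributions at ν = 13/19 gives (40)*pi*i.


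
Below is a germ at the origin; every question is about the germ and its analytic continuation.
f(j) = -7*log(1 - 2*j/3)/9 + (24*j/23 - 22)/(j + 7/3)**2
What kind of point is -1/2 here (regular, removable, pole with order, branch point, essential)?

Denominator factors: j + 7/3 = 11/6 at j = -1/2 — none vanishes.
Branch term log(1 - j/(3/2)): argument at -1/2 is 4/3, nonzero, so -1/2 is not its branch point (a point on a principal cut is still regular for the continued germ).
So the germ continues analytically to -1/2.

The point is a regular point.


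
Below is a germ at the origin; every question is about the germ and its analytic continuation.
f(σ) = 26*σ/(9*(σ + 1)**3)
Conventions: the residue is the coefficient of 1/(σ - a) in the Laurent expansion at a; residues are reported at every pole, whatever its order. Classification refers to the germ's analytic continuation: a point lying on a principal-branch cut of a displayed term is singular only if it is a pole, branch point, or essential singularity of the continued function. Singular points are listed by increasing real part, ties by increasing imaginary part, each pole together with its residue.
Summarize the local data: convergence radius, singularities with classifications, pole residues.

Denominator factor (σ + 1)^3: pole of order 3 at -1, modulus 1.
The radius of convergence is the smallest modulus among the singular points: 1.
At the order-3 pole -1 set g(σ) = (σ - (-1))^3*f(σ) = 26*σ/9.
Order-3 pole: residue = g''(a)/2; g''(-1) = 0, so the residue is 0.

Radius of convergence at 0: 1.
At -1: a pole of order 3; residue 0.


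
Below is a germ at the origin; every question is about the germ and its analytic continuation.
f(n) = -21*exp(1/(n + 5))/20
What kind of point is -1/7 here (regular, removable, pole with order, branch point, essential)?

The point is a regular point.

There is no denominator, hence no pole anywhere.
The essential point of exp(1/(n - (-5))) is -5, not -1/7.
So the germ continues analytically to -1/7.


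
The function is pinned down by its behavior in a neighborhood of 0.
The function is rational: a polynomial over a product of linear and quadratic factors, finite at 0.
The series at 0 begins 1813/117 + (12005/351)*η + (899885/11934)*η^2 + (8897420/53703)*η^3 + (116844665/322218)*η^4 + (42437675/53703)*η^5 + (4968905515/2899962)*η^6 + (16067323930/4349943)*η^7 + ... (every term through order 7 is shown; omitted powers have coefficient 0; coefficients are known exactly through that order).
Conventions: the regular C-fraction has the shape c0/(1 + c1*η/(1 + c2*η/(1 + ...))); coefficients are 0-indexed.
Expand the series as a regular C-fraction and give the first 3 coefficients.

Taylor coefficients (read off): a_0 = 1813/117, a_1 = 12005/351, a_2 = 899885/11934.
c0 = a_0 = 1813/117. Peel one level at a time: if S = 1 + c*η/S' with S'(0) = 1, then c is the η-coefficient of S and S' = c*η/(S - 1).
S_1 = c0/f = 1 + (-245/111)*η + (2335/418914)*η^2 + ...; c1 = -245/111.
S_2 = c1*η/(S_1 - 1) = 1 + (467/184926)*η + ...; c2 = 467/184926.

The regular C-fraction coefficients are [1813/117, -245/111, 467/184926].
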